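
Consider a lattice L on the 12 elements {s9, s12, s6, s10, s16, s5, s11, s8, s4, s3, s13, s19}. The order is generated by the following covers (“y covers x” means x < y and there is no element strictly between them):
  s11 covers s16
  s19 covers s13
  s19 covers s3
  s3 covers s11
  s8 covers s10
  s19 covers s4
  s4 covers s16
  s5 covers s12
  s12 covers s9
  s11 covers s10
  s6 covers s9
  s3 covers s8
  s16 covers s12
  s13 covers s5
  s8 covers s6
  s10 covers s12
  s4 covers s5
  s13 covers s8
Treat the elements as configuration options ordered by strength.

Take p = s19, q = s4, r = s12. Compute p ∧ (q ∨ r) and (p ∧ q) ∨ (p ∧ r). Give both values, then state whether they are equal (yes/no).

q ∨ r = s4, so p ∧ (q ∨ r) = s19 ∧ s4 = s4.
p ∧ q = s4 and p ∧ r = s12, so (p ∧ q) ∨ (p ∧ r) = s4 ∨ s12 = s4.
Equal: yes.

s4; s4; yes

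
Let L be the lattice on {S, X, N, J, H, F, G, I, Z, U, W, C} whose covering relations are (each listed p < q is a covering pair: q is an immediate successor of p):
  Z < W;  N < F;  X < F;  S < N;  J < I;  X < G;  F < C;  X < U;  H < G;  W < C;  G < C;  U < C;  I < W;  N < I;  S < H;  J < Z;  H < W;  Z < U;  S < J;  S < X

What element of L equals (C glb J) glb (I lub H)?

C ∧ J = J
I ∨ H = W
J ∧ W = J

J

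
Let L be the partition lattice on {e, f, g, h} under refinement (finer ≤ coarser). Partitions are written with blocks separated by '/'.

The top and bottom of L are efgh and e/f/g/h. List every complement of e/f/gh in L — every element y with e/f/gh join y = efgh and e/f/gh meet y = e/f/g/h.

efg/h, efh/g, eg/fh, eh/fg

Need y with e/f/gh ∨ y = efgh and e/f/gh ∧ y = e/f/g/h.
Checking each element gives: efg/h, efh/g, eg/fh, eh/fg.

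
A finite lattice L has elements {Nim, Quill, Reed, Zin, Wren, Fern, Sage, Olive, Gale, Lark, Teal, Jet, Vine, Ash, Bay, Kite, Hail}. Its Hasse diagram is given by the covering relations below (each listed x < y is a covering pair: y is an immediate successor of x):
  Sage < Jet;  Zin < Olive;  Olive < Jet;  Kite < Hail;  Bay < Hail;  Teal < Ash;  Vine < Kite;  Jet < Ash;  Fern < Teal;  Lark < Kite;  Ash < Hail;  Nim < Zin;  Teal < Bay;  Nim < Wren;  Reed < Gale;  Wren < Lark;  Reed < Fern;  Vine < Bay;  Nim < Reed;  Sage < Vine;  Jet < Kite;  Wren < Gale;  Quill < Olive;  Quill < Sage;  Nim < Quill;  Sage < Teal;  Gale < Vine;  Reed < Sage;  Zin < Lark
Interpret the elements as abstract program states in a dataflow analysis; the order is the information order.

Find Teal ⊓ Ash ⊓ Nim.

Nim

Common lower bounds of {Teal, Ash, Nim}: Nim.
The greatest among these is Nim.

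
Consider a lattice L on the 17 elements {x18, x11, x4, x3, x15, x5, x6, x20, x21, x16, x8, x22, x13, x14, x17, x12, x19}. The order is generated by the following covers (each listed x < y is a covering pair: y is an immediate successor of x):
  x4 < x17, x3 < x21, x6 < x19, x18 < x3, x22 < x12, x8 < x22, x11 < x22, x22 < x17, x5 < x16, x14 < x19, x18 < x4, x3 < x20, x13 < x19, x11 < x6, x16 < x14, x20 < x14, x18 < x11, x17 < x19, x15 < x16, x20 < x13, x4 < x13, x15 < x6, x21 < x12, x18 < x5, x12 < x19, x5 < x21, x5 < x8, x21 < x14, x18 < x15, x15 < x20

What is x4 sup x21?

Common upper bounds of {x4, x21}: x19.
The least among these is x19.

x19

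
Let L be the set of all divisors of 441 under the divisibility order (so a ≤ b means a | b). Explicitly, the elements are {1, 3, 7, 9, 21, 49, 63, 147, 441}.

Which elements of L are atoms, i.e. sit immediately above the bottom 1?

The atoms are exactly the elements that cover 1: 3, 7.

3, 7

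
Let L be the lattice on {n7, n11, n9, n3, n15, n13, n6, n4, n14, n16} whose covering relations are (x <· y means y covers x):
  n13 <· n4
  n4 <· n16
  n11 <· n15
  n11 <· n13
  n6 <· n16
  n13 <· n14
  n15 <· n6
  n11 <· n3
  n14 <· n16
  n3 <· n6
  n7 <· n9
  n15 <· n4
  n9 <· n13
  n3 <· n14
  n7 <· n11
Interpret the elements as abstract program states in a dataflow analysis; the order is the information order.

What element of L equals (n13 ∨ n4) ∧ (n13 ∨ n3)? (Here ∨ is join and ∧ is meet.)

n13

n13 ∨ n4 = n4
n13 ∨ n3 = n14
n4 ∧ n14 = n13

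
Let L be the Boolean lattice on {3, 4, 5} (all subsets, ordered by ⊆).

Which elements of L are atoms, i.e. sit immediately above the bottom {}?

{3}, {4}, {5}

The atoms are exactly the elements that cover {}: {3}, {4}, {5}.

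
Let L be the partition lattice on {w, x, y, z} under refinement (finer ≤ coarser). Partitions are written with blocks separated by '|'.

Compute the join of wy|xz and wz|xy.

Common upper bounds of {wy|xz, wz|xy}: wxyz.
The least among these is wxyz.

wxyz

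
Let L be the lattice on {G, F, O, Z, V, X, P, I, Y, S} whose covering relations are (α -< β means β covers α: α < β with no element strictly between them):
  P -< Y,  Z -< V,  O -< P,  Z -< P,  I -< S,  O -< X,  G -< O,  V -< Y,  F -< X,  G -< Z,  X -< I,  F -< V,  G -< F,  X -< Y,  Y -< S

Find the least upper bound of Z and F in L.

Common upper bounds of {Z, F}: S, V, Y.
The least among these is V.

V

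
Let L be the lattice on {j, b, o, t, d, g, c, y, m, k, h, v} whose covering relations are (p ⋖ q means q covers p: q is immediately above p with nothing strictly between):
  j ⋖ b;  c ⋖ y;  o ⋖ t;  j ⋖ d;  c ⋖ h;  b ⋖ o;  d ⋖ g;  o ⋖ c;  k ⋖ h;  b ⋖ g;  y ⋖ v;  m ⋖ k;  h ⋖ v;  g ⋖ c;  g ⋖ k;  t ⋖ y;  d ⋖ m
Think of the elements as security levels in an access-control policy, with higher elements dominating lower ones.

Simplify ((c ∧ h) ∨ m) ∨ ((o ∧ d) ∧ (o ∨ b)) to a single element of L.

h

c ∧ h = c
c ∨ m = h
o ∧ d = j
o ∨ b = o
j ∧ o = j
h ∨ j = h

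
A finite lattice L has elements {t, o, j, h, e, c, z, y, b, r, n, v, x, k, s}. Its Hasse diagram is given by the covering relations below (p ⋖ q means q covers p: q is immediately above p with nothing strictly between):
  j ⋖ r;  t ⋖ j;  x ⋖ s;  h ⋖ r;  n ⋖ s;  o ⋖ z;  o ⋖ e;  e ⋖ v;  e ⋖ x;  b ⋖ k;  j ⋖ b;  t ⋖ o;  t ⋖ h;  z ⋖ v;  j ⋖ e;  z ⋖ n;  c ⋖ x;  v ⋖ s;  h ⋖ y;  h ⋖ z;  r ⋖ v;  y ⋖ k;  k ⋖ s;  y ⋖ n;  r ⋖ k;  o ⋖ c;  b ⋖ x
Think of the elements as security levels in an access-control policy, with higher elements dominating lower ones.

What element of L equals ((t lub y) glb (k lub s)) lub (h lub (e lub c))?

t ∨ y = y
k ∨ s = s
y ∧ s = y
e ∨ c = x
h ∨ x = s
y ∨ s = s

s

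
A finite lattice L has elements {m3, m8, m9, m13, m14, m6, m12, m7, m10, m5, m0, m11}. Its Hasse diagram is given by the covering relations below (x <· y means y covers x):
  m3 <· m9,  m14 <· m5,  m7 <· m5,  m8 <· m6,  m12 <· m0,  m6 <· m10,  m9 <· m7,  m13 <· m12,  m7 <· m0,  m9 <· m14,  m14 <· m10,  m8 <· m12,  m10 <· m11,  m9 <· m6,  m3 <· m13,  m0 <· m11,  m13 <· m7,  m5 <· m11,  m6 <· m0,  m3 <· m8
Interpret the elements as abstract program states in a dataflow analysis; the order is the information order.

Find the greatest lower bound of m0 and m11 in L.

m0

Common lower bounds of {m0, m11}: m0, m12, m13, m3, m6, m7, m8, m9.
The greatest among these is m0.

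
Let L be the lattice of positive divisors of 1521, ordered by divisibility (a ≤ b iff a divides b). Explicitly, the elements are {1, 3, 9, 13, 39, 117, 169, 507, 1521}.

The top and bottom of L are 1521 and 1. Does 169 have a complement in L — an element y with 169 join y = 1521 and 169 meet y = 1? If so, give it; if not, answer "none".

9

Need y with 169 ∨ y = 1521 and 169 ∧ y = 1.
Checking each element gives: 9.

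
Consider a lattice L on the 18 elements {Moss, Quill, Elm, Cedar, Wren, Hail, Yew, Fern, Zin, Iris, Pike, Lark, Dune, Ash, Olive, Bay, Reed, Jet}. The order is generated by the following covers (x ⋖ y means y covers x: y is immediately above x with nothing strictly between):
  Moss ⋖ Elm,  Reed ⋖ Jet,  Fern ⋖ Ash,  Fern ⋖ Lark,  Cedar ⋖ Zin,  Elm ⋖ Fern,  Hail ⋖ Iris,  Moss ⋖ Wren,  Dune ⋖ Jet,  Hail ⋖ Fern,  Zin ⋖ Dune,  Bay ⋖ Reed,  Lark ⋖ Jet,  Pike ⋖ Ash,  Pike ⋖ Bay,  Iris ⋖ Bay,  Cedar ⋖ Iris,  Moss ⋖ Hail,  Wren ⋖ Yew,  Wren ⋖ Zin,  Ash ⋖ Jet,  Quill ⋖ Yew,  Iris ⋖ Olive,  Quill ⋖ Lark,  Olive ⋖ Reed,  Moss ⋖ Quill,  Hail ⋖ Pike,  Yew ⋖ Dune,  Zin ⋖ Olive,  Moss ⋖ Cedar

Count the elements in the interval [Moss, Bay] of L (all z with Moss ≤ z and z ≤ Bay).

The interval [Moss, Bay] = {Bay, Cedar, Hail, Iris, Moss, Pike}, which has 6 elements.

6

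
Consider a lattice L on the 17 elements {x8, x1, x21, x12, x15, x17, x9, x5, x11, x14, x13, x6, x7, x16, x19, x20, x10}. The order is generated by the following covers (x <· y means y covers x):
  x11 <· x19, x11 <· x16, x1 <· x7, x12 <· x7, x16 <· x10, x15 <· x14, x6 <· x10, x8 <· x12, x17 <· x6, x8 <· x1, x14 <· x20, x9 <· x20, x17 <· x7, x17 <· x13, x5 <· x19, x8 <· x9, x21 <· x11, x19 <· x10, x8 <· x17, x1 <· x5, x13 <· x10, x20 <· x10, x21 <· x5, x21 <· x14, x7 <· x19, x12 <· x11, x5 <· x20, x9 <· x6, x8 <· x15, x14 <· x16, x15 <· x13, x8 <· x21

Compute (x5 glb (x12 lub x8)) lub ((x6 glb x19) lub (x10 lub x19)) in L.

x12 ∨ x8 = x12
x5 ∧ x12 = x8
x6 ∧ x19 = x17
x10 ∨ x19 = x10
x17 ∨ x10 = x10
x8 ∨ x10 = x10

x10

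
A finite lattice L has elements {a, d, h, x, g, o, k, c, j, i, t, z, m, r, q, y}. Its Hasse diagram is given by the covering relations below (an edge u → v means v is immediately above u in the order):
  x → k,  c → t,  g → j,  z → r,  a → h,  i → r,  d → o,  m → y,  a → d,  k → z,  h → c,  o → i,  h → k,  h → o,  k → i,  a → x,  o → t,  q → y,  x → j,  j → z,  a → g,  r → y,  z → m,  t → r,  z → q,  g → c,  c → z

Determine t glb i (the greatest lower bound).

Common lower bounds of {t, i}: a, d, h, o.
The greatest among these is o.

o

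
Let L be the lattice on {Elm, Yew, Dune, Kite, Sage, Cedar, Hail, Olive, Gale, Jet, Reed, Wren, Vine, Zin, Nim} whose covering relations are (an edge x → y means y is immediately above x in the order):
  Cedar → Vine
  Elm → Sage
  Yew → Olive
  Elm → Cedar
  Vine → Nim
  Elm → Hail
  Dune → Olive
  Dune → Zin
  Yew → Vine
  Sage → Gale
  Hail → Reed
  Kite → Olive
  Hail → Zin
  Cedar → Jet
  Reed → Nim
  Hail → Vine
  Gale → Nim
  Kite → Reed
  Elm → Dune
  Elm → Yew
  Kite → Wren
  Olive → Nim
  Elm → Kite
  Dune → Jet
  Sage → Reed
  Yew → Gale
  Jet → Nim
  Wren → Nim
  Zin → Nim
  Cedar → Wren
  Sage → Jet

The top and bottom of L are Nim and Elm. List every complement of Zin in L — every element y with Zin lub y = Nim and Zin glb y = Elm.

Cedar, Gale, Kite, Sage, Wren, Yew

Need y with Zin ∨ y = Nim and Zin ∧ y = Elm.
Checking each element gives: Cedar, Gale, Kite, Sage, Wren, Yew.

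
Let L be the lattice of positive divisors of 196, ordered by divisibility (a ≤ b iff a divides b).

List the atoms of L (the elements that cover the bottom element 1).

The atoms are exactly the elements that cover 1: 2, 7.

2, 7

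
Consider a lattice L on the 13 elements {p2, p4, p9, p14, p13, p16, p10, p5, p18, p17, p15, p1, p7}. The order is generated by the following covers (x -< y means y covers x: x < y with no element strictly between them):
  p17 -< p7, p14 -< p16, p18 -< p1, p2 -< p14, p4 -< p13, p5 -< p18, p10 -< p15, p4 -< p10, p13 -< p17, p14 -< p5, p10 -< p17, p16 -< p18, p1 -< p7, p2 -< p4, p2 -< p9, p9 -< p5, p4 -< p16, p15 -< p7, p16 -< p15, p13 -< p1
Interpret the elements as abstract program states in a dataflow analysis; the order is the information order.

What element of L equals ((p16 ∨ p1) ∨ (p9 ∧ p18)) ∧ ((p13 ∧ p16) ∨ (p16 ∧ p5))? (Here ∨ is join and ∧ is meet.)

p16

p16 ∨ p1 = p1
p9 ∧ p18 = p9
p1 ∨ p9 = p1
p13 ∧ p16 = p4
p16 ∧ p5 = p14
p4 ∨ p14 = p16
p1 ∧ p16 = p16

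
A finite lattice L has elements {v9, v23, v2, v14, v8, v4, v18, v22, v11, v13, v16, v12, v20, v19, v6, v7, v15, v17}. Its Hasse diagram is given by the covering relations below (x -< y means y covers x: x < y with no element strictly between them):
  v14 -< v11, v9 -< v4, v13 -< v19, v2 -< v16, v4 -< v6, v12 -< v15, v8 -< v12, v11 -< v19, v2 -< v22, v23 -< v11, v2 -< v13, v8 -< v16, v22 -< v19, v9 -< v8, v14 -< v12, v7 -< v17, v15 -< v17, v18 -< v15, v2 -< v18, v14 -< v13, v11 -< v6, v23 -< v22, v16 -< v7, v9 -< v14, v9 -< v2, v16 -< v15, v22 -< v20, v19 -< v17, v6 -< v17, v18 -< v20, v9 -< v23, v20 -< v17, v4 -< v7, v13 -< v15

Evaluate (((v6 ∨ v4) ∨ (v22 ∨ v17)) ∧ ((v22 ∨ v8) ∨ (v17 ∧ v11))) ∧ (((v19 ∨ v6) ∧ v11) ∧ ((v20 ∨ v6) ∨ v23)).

v6 ∨ v4 = v6
v22 ∨ v17 = v17
v6 ∨ v17 = v17
v22 ∨ v8 = v17
v17 ∧ v11 = v11
v17 ∨ v11 = v17
v17 ∧ v17 = v17
v19 ∨ v6 = v17
v17 ∧ v11 = v11
v20 ∨ v6 = v17
v17 ∨ v23 = v17
v11 ∧ v17 = v11
v17 ∧ v11 = v11

v11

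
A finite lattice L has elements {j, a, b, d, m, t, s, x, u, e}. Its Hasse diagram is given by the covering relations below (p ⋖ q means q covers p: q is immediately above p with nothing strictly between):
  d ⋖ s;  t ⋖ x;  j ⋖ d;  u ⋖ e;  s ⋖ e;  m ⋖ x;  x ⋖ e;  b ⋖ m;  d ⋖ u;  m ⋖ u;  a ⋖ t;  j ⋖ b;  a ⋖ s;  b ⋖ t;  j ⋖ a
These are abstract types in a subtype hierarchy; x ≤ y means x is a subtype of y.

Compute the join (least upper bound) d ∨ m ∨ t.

Common upper bounds of {d, m, t}: e.
The least among these is e.

e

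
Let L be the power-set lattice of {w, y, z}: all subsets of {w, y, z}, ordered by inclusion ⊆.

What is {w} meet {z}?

{}

Common lower bounds of {{w}, {z}}: {}.
The greatest among these is {}.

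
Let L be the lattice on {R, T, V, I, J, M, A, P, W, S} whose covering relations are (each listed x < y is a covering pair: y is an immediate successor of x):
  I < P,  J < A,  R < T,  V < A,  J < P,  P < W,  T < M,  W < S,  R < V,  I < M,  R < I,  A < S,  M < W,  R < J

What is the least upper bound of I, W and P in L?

Common upper bounds of {I, W, P}: S, W.
The least among these is W.

W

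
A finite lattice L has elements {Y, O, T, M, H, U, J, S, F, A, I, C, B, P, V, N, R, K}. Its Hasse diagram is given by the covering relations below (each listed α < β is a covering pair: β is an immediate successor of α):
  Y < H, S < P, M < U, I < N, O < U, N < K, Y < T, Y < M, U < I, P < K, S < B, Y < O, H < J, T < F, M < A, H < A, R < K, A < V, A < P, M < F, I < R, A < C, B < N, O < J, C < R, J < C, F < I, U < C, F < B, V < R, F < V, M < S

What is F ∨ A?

Common upper bounds of {F, A}: K, R, V.
The least among these is V.

V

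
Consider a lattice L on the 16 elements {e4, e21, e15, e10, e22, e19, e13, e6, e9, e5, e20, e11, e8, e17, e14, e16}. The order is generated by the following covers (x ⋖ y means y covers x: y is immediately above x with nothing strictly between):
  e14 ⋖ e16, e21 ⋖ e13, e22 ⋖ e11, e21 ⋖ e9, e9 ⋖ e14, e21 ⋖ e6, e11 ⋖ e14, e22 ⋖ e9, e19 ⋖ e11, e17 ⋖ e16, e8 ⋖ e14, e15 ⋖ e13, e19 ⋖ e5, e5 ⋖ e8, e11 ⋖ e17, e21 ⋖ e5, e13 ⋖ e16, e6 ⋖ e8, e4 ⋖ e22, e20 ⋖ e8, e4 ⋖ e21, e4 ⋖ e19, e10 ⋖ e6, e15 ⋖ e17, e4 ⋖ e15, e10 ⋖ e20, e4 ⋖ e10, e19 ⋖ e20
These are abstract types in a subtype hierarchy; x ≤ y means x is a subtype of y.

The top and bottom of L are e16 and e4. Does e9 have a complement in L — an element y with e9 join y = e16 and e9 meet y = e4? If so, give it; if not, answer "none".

e15

Need y with e9 ∨ y = e16 and e9 ∧ y = e4.
Checking each element gives: e15.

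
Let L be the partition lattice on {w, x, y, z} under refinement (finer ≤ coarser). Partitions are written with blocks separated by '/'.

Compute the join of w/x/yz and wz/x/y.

Common upper bounds of {w/x/yz, wz/x/y}: wxyz, wyz/x.
The least among these is wyz/x.

wyz/x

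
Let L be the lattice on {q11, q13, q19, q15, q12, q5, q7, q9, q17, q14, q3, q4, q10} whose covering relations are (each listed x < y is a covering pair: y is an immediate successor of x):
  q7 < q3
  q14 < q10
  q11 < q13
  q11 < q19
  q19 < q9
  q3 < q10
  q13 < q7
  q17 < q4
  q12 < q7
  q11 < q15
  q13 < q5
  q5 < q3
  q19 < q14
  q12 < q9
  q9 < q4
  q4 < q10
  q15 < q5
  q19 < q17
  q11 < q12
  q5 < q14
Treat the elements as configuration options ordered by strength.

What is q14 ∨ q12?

Common upper bounds of {q14, q12}: q10.
The least among these is q10.

q10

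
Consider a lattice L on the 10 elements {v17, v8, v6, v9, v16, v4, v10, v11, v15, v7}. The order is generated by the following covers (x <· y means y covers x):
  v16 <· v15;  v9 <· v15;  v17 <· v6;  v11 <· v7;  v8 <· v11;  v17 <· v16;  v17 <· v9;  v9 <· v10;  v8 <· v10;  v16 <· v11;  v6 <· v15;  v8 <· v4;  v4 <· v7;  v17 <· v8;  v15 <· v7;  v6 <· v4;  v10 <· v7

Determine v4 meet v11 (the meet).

Common lower bounds of {v4, v11}: v17, v8.
The greatest among these is v8.

v8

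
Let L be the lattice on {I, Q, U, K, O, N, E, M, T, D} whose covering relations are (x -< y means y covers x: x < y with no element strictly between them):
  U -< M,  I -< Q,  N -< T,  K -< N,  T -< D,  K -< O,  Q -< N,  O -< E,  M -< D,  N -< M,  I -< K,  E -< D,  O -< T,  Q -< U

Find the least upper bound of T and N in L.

T

Common upper bounds of {T, N}: D, T.
The least among these is T.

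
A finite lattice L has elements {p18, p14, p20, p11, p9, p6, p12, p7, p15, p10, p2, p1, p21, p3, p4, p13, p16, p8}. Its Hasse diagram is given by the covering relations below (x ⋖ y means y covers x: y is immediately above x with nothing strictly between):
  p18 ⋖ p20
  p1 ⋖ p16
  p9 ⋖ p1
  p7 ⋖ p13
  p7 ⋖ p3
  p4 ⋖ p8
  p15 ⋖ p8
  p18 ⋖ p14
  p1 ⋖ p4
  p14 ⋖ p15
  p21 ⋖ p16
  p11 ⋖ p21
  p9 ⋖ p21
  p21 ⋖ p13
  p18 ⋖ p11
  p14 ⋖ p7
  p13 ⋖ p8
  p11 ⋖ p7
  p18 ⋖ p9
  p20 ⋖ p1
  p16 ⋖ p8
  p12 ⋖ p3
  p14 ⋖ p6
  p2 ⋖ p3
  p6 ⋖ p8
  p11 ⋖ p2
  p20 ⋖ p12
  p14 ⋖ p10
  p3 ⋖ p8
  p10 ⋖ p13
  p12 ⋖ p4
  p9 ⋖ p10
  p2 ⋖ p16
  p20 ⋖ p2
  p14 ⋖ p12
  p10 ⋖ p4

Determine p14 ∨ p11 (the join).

p7

Common upper bounds of {p14, p11}: p13, p3, p7, p8.
The least among these is p7.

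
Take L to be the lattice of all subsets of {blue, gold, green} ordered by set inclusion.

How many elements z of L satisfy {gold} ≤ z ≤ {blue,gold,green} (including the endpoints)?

The interval [{gold}, {blue,gold,green}] = {{blue,gold,green}, {blue,gold}, {gold,green}, {gold}}, which has 4 elements.

4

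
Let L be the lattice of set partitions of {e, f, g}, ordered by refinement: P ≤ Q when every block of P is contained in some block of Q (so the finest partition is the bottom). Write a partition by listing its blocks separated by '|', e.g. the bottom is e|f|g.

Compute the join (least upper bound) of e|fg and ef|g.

Common upper bounds of {e|fg, ef|g}: efg.
The least among these is efg.

efg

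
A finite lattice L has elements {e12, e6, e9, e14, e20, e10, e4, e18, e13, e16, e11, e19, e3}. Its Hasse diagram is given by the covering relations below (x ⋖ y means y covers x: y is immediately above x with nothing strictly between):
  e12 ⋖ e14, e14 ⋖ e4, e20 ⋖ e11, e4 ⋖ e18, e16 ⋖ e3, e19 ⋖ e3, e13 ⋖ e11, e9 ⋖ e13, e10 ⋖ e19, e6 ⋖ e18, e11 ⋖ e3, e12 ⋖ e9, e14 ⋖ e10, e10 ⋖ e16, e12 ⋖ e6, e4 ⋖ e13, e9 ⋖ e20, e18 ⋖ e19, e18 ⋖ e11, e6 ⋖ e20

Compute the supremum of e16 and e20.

Common upper bounds of {e16, e20}: e3.
The least among these is e3.

e3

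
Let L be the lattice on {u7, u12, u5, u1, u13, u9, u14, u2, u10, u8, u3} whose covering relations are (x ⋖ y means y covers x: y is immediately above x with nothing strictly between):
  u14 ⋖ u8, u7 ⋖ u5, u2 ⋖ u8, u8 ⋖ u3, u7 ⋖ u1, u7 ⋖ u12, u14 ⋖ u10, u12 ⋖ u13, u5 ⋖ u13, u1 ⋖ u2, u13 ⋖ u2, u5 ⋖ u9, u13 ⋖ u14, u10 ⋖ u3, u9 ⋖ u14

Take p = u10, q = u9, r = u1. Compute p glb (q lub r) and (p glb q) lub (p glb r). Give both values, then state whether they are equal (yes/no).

q lub r = u8, so p glb (q lub r) = u10 glb u8 = u14.
p glb q = u9 and p glb r = u7, so (p glb q) lub (p glb r) = u9 lub u7 = u9.
Equal: no.

u14; u9; no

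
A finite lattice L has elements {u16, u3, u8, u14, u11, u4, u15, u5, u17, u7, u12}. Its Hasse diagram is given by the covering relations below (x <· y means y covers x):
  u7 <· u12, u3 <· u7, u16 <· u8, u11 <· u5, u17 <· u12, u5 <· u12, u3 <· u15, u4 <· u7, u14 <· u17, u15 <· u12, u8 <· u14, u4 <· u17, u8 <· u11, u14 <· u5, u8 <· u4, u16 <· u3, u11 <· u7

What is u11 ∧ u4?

u8

Common lower bounds of {u11, u4}: u16, u8.
The greatest among these is u8.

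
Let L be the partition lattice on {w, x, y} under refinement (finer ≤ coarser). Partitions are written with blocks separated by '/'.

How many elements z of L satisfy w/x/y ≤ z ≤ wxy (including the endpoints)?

5

The interval [w/x/y, wxy] = {w/x/y, w/xy, wx/y, wxy, wy/x}, which has 5 elements.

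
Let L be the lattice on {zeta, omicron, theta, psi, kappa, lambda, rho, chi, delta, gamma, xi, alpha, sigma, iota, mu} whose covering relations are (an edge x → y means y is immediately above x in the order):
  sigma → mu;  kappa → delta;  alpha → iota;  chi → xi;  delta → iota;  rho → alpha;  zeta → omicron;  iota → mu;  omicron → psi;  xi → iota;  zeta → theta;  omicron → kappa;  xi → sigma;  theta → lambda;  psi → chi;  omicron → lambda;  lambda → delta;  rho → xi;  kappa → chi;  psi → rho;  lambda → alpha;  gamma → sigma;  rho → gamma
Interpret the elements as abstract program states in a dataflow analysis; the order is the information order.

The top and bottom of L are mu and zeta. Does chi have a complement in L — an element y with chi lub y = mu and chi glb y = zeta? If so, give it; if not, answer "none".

For every candidate y, either chi ∨ y ≠ mu or chi ∧ y ≠ zeta; no complement exists.

none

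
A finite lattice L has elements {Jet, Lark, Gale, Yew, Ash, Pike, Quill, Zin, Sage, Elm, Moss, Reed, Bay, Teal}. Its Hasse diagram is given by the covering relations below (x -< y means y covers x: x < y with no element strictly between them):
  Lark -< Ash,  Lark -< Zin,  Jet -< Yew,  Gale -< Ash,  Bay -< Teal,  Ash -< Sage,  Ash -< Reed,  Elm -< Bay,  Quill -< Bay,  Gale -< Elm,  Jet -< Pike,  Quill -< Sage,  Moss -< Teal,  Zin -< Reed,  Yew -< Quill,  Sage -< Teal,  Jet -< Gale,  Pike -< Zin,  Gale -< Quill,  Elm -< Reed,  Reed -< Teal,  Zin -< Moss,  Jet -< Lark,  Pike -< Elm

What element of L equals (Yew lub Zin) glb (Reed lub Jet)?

Reed

Yew ∨ Zin = Teal
Reed ∨ Jet = Reed
Teal ∧ Reed = Reed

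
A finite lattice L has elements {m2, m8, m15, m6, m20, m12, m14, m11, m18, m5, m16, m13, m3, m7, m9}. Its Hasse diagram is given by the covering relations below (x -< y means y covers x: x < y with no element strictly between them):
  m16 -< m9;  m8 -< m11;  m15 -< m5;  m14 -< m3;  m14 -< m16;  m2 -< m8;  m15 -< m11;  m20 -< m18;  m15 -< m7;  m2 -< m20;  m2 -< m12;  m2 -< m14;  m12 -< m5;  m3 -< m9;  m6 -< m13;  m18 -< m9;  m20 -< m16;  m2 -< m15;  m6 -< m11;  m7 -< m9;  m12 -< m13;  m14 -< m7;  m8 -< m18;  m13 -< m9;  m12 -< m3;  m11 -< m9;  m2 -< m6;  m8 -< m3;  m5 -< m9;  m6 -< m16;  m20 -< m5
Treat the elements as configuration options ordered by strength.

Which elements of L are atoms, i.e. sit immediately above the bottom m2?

m12, m14, m15, m20, m6, m8

The atoms are exactly the elements that cover m2: m12, m14, m15, m20, m6, m8.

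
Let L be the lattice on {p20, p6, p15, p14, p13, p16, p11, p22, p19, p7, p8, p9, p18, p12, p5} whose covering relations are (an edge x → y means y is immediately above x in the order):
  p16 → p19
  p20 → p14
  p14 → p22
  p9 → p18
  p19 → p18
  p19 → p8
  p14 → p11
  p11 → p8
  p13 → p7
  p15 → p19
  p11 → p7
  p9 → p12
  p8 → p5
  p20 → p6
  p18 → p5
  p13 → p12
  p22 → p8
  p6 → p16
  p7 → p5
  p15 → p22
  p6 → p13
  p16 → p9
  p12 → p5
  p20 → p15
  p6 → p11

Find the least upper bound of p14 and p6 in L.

p11

Common upper bounds of {p14, p6}: p11, p5, p7, p8.
The least among these is p11.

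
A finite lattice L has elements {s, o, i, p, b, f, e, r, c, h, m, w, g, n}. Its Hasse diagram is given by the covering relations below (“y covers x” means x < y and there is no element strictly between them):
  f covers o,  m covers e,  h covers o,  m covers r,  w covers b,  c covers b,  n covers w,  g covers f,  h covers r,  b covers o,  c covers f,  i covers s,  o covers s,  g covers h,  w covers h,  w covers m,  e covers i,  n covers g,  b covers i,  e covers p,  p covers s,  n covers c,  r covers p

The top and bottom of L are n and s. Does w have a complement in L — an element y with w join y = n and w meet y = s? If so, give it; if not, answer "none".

For every candidate y, either w ∨ y ≠ n or w ∧ y ≠ s; no complement exists.

none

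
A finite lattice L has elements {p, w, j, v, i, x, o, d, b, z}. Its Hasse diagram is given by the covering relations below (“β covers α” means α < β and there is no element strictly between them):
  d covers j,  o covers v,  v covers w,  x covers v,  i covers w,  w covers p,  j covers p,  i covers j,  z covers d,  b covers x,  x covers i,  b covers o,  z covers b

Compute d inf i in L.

j

d ∧ i = j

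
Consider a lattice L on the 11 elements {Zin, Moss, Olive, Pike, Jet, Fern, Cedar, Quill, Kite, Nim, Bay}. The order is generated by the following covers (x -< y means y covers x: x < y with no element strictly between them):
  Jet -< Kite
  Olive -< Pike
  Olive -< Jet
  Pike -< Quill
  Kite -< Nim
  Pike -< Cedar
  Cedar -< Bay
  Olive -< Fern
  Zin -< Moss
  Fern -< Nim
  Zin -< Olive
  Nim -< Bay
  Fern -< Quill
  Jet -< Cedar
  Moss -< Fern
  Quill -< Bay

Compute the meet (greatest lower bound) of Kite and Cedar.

Jet

Common lower bounds of {Kite, Cedar}: Jet, Olive, Zin.
The greatest among these is Jet.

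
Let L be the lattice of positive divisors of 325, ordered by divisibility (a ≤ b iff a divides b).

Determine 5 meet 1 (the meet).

In the divisibility order, the meet is the greatest common divisor: gcd(5, 1) = 1.

1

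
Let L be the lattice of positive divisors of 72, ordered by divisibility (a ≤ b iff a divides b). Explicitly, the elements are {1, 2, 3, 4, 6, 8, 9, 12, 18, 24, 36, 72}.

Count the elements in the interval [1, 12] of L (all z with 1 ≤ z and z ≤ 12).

The interval [1, 12] = {1, 12, 2, 3, 4, 6}, which has 6 elements.

6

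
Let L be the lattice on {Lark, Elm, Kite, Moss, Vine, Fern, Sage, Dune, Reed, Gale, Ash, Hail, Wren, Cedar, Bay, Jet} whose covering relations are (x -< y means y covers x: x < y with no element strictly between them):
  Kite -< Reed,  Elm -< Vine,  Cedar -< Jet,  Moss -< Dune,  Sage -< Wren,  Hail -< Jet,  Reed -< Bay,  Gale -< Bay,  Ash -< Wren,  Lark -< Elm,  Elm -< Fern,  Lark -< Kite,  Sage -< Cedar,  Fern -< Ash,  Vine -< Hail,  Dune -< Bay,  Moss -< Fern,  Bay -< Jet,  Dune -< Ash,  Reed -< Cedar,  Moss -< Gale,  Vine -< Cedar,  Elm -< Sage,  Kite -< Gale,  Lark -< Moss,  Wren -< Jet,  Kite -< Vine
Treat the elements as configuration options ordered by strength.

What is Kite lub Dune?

Bay

Common upper bounds of {Kite, Dune}: Bay, Jet.
The least among these is Bay.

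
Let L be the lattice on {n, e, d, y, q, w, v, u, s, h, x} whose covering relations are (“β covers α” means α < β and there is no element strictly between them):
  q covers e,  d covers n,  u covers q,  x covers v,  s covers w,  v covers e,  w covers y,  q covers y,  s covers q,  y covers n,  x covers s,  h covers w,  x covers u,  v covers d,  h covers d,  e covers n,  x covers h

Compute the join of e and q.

Common upper bounds of {e, q}: q, s, u, x.
The least among these is q.

q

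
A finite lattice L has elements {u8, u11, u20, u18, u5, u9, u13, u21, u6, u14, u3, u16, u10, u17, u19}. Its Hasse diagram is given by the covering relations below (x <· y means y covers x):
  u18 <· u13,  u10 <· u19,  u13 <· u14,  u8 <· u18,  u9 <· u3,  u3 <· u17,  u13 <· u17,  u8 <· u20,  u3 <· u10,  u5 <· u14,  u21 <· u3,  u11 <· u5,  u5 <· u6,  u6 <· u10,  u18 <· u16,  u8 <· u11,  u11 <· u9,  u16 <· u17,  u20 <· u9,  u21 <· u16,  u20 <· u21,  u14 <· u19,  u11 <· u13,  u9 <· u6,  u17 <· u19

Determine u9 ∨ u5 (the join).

Common upper bounds of {u9, u5}: u10, u19, u6.
The least among these is u6.

u6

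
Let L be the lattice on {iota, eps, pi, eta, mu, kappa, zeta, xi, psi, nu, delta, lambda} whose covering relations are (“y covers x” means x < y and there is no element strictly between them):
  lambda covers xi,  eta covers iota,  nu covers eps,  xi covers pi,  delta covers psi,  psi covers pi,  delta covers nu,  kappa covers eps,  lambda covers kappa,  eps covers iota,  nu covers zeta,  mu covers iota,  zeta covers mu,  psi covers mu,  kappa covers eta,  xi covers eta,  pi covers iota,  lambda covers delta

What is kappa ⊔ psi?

Common upper bounds of {kappa, psi}: lambda.
The least among these is lambda.

lambda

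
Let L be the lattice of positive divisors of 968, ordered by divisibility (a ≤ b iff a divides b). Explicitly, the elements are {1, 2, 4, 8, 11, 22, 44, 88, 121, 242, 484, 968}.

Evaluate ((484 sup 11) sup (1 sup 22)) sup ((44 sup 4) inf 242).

484 ∨ 11 = 484
1 ∨ 22 = 22
484 ∨ 22 = 484
44 ∨ 4 = 44
44 ∧ 242 = 22
484 ∨ 22 = 484

484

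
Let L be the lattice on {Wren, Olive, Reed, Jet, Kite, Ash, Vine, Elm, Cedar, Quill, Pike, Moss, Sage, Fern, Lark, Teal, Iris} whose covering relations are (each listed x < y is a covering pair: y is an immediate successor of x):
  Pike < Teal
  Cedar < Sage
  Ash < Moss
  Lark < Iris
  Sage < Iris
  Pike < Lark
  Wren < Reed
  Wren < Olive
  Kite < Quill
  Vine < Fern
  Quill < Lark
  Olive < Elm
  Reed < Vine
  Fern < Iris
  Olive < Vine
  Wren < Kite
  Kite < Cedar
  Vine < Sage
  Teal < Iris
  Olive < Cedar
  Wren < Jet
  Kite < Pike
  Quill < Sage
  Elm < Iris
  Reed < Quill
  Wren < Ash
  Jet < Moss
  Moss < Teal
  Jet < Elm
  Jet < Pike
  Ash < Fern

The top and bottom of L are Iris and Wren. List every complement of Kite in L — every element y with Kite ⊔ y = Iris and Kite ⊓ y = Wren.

Elm, Fern

Need y with Kite ∨ y = Iris and Kite ∧ y = Wren.
Checking each element gives: Elm, Fern.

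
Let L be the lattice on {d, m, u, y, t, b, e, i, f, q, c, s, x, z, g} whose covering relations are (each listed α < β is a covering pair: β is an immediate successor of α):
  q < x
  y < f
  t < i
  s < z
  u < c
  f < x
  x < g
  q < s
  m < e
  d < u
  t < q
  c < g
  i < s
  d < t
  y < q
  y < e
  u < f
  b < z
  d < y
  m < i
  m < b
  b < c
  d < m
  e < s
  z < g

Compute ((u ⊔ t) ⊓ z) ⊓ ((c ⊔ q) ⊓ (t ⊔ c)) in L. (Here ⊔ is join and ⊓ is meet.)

u ∨ t = x
x ∧ z = q
c ∨ q = g
t ∨ c = g
g ∧ g = g
q ∧ g = q

q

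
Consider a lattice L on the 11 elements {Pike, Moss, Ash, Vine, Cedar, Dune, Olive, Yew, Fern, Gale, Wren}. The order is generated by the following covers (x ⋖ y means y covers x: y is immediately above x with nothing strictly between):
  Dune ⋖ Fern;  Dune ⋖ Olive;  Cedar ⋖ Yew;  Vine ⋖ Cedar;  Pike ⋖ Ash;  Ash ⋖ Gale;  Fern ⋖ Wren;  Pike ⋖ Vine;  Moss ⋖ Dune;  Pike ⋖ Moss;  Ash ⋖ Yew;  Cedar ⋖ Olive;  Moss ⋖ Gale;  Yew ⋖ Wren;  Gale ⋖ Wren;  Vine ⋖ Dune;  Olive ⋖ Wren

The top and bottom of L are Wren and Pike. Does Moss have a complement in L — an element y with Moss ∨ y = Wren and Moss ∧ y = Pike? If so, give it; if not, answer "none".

Yew

Need y with Moss ∨ y = Wren and Moss ∧ y = Pike.
Checking each element gives: Yew.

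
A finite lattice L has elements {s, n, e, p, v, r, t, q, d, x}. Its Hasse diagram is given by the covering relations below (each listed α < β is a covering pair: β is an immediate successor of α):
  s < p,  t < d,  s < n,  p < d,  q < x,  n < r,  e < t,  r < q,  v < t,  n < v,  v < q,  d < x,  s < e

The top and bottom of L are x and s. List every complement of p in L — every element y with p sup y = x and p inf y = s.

q, r

Need y with p ∨ y = x and p ∧ y = s.
Checking each element gives: q, r.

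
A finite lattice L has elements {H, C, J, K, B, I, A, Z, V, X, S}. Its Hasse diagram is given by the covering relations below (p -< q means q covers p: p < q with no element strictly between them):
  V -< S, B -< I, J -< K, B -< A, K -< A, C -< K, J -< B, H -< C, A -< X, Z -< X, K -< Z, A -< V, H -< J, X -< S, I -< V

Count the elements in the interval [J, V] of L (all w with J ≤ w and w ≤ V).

6

The interval [J, V] = {A, B, I, J, K, V}, which has 6 elements.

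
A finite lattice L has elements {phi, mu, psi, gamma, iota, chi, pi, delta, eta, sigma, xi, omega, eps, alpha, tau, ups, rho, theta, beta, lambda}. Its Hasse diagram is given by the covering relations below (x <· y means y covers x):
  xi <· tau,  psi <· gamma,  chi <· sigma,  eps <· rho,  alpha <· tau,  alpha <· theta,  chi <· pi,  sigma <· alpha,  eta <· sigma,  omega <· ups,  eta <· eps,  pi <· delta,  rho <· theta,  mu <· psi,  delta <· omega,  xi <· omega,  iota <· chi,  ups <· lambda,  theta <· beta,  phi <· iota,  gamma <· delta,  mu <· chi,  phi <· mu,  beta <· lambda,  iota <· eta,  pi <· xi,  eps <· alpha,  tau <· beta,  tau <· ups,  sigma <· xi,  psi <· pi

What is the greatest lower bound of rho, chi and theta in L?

iota

Common lower bounds of {rho, chi, theta}: iota, phi.
The greatest among these is iota.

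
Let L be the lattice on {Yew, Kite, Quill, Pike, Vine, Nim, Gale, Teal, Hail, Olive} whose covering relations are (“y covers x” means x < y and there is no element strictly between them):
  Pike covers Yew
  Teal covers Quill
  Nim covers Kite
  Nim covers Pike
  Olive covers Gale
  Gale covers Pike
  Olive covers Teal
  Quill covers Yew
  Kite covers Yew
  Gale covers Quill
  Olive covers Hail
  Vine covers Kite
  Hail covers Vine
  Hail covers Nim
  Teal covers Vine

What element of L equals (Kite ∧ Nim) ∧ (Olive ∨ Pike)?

Kite

Kite ∧ Nim = Kite
Olive ∨ Pike = Olive
Kite ∧ Olive = Kite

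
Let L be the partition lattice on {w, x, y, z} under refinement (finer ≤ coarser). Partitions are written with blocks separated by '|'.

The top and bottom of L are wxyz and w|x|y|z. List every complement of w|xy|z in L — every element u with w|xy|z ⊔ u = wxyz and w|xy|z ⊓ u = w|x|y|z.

Need u with w|xy|z ∨ u = wxyz and w|xy|z ∧ u = w|x|y|z.
Checking each element gives: wxz|y, wx|yz, wyz|x, wy|xz.

wxz|y, wx|yz, wyz|x, wy|xz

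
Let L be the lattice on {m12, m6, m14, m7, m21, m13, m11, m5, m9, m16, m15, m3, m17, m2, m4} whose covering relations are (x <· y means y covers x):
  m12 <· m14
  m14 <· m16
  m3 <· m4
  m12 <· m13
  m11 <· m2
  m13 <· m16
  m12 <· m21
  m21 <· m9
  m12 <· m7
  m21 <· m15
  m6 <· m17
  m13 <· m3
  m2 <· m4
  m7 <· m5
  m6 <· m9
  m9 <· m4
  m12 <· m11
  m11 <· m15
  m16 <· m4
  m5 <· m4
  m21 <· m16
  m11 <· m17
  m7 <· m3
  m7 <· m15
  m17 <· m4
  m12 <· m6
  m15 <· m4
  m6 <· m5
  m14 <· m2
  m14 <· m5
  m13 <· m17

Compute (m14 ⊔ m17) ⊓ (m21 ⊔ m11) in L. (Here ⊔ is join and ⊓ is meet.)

m15

m14 ∨ m17 = m4
m21 ∨ m11 = m15
m4 ∧ m15 = m15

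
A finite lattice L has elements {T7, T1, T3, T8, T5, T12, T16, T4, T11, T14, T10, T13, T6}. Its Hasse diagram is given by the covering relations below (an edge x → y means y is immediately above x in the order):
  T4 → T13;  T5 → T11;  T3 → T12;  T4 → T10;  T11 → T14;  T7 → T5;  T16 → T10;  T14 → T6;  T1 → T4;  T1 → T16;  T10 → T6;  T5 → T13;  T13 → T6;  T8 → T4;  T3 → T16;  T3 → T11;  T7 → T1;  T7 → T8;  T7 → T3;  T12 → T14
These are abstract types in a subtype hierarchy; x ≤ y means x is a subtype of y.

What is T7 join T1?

Common upper bounds of {T7, T1}: T1, T10, T13, T16, T4, T6.
The least among these is T1.

T1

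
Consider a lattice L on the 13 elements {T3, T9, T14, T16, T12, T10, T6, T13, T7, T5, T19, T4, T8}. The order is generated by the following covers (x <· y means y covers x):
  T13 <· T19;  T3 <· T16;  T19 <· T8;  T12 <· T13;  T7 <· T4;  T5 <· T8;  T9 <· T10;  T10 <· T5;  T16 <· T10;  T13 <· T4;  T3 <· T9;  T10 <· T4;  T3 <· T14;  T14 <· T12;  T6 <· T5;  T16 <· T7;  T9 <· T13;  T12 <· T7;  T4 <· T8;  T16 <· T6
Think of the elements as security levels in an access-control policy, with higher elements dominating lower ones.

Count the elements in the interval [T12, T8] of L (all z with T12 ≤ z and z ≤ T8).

The interval [T12, T8] = {T12, T13, T19, T4, T7, T8}, which has 6 elements.

6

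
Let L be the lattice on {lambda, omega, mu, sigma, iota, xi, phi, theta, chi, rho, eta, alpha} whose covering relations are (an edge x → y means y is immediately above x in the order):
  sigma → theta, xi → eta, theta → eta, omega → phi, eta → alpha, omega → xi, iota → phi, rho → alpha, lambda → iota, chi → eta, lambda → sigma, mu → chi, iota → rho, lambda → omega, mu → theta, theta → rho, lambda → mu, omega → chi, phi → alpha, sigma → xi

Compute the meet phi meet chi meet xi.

Common lower bounds of {phi, chi, xi}: lambda, omega.
The greatest among these is omega.

omega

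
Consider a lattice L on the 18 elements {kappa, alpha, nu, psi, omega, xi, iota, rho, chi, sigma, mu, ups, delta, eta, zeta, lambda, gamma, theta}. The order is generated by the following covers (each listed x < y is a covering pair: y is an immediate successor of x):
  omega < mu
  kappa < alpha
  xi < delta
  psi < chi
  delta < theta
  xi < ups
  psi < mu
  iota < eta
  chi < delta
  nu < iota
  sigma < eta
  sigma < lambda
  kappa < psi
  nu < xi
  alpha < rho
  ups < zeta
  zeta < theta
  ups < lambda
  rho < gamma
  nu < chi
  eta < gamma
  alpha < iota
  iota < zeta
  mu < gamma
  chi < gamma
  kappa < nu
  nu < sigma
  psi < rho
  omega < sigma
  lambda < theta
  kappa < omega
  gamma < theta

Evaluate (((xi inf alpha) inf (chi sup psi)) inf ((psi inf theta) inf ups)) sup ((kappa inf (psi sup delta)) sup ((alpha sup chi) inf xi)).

xi ∧ alpha = kappa
chi ∨ psi = chi
kappa ∧ chi = kappa
psi ∧ theta = psi
psi ∧ ups = kappa
kappa ∧ kappa = kappa
psi ∨ delta = delta
kappa ∧ delta = kappa
alpha ∨ chi = gamma
gamma ∧ xi = nu
kappa ∨ nu = nu
kappa ∨ nu = nu

nu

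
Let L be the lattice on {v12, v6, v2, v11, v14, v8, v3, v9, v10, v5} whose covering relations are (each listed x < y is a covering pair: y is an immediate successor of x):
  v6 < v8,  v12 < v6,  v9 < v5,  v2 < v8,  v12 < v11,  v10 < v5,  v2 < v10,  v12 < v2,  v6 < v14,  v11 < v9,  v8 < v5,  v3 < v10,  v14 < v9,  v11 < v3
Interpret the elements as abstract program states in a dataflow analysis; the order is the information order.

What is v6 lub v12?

Common upper bounds of {v6, v12}: v14, v5, v6, v8, v9.
The least among these is v6.

v6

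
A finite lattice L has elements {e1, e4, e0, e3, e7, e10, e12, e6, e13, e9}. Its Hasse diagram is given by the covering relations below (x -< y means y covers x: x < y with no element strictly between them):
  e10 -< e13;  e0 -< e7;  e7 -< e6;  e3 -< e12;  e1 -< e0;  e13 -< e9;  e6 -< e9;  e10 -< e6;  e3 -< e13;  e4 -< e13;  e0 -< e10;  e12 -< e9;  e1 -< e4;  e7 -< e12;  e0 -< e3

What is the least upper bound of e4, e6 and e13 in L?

e9

Common upper bounds of {e4, e6, e13}: e9.
The least among these is e9.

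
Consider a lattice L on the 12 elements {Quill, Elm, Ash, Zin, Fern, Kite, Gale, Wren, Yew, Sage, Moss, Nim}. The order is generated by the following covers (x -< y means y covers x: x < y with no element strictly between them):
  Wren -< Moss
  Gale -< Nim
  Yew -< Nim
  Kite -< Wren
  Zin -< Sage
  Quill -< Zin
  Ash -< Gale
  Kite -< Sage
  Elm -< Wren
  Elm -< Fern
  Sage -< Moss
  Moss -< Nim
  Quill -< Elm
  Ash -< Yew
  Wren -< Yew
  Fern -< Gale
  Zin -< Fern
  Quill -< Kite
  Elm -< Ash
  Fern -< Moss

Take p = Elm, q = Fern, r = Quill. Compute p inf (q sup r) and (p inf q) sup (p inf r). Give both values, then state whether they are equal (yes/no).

q sup r = Fern, so p inf (q sup r) = Elm inf Fern = Elm.
p inf q = Elm and p inf r = Quill, so (p inf q) sup (p inf r) = Elm sup Quill = Elm.
Equal: yes.

Elm; Elm; yes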